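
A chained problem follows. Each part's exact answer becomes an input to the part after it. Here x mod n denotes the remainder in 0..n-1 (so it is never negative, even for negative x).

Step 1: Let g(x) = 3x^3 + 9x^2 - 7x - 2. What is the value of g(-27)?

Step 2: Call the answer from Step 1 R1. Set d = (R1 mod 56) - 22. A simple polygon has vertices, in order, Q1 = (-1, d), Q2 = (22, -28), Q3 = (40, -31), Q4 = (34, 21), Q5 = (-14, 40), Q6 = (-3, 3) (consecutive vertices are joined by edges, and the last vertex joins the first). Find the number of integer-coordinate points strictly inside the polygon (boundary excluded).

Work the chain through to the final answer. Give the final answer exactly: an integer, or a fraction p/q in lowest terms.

Step 1: 3*(-27)^3 + 9*(-27)^2 - 7*(-27)^1 - 2 = (-59049) + (6561) + (189) + (-2) = -52301; answer -52301
Step 2: R1 = -52301; d = -19; cross terms: (-1*-28 - 22*-19)=446, (22*-31 - 40*-28)=438, (40*21 - 34*-31)=1894, (34*40 - -14*21)=1654, (-14*3 - -3*40)=78, (-3*-19 - -1*3)=60; twice the area = |4570| = 4570; area = 2285; boundary points = 1 + 3 + 2 + 1 + 1 + 2 = 10; strictly interior points = area - boundary/2 + 1 = 2281; answer 2281

2281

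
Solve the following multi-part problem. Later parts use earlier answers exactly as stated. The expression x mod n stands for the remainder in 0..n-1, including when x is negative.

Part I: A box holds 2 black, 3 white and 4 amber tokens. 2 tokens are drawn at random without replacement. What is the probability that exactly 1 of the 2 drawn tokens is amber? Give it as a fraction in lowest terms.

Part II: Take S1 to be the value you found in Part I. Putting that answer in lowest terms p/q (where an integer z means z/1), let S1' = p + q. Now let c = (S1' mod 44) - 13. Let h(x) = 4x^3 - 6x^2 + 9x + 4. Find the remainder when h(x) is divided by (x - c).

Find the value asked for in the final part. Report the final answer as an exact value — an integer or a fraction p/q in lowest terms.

11

Part I: total draws C(9,2) = 36; favorable C(4,1)*C(5,1) = 20; P = 5/9; answer 5/9
Part II: S1 = 5/9; threaded value p + q = 14; c = 1; remainder = value at the root: 4*(1)^3 - 6*(1)^2 + 9*(1)^1 + 4 = (4) + (-6) + (9) + (4) = 11; answer 11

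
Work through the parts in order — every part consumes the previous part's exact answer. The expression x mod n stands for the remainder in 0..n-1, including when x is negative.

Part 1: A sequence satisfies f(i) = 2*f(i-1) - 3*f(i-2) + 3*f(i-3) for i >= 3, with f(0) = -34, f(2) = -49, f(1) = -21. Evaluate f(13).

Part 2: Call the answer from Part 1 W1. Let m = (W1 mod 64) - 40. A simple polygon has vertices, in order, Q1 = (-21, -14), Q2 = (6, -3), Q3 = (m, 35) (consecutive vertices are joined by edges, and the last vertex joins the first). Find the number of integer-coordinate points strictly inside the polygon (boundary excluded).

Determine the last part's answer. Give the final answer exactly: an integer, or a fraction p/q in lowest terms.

Part 1: f(3) = 2*(-49) - 3*(-21) + 3*(-34) = -137; iterating: f(3)=-137, f(4)=-190, f(5)=-116, f(6)=-73, f(7)=-368, f(8)=-865, f(9)=-845, f(10)=-199, f(11)=-458, f(12)=-2854, f(13)=-4931; answer -4931
Part 2: W1 = -4931; m = 21; cross terms: (-21*-3 - 6*-14)=147, (6*35 - 21*-3)=273, (21*-14 - -21*35)=441; twice the area = |861| = 861; area = 861/2; boundary points = 1 + 1 + 7 = 9; strictly interior points = area - boundary/2 + 1 = 427; answer 427

427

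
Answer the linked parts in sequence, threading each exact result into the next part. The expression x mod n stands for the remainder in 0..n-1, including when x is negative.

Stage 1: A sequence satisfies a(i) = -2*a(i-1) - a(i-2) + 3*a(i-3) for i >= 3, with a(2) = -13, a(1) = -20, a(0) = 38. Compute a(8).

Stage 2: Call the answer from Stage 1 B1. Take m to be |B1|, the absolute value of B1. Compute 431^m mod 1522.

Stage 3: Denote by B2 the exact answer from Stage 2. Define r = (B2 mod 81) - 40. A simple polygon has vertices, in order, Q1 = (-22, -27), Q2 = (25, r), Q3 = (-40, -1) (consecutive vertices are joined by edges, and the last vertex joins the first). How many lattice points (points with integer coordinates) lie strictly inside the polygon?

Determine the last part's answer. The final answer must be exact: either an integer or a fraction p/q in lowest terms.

835

Stage 1: a(3) = -2*(-13) - 1*(-20) + 3*(38) = 160; iterating: a(3)=160, a(4)=-367, a(5)=535, a(6)=-223, a(7)=-1190, a(8)=4208; answer 4208
Stage 2: B1 = 4208; m = 4208; squarings mod 1522: 431^1=431, 431^2=77, 431^4=1363, 431^8=929, 431^16=67, 431^32=1445, 431^64=1363, 431^128=929, 431^256=67, 431^512=1445, 431^1024=1363, 431^2048=929, 431^4096=67; 431^4208 = 431^16 * 431^32 * 431^64 * 431^4096 = 929 (mod 1522); answer 929
Stage 3: B2 = 929; r = -2; cross terms: (-22*-2 - 25*-27)=719, (25*-1 - -40*-2)=-105, (-40*-27 - -22*-1)=1058; twice the area = |1672| = 1672; area = 836; boundary points = 1 + 1 + 2 = 4; strictly interior points = area - boundary/2 + 1 = 835; answer 835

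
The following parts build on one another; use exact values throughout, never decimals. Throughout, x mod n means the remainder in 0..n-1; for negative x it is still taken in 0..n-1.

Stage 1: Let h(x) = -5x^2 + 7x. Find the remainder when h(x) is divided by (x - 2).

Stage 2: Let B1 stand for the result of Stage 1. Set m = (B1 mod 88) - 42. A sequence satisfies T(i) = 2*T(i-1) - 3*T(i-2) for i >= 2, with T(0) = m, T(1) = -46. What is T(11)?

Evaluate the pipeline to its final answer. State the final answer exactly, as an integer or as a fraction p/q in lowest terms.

14738

Stage 1: remainder = value at the root: -5*(2)^2 + 7*(2)^1 = (-20) + (14) = -6; answer -6
Stage 2: B1 = -6; m = 40; T(2) = 2*(-46) - 3*(40) = -212; iterating: T(2)=-212, T(3)=-286, T(4)=64, T(5)=986, T(6)=1780, T(7)=602, T(8)=-4136, T(9)=-10078, T(10)=-7748, T(11)=14738; answer 14738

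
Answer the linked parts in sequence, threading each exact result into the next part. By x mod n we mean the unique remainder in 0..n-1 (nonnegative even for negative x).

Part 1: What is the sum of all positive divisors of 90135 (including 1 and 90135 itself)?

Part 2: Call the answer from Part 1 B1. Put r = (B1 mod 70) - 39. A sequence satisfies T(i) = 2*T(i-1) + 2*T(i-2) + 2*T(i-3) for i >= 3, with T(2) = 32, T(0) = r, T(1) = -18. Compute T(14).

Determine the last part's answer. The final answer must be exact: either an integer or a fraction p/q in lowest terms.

Part 1: 90135 = 3^2 * 5 * 2003; sigma = (1 + 3 + 9) * (1 + 5) * (1 + 2003) = 13 * 6 * 2004 = 156312; answer 156312
Part 2: B1 = 156312; r = -37; T(3) = 2*(32) + 2*(-18) + 2*(-37) = -46; iterating: T(3)=-46, T(4)=-64, T(5)=-156, T(6)=-532, T(7)=-1504, T(8)=-4384, T(9)=-12840, T(10)=-37456, T(11)=-109360, T(12)=-319312, T(13)=-932256, T(14)=-2721856; answer -2721856

-2721856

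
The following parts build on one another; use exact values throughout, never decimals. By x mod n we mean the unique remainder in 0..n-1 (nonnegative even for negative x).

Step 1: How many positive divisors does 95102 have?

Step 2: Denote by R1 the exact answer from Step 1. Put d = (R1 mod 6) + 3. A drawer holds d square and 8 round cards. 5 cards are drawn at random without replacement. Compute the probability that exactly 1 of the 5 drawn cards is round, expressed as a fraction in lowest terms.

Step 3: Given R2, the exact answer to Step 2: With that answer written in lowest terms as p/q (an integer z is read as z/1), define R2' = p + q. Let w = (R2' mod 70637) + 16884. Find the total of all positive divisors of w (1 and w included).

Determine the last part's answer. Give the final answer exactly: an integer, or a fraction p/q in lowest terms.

18212

Step 1: 95102 = 2 * 7 * 6793; number of divisors = (1+1) * (1+1) * (1+1) = 8; answer 8
Step 2: R1 = 8; d = 5; total draws C(13,5) = 1287; favorable C(8,1)*C(5,4) = 40; P = 40/1287; answer 40/1287
Step 3: R2 = 40/1287; threaded value p + q = 1327; w = 18211; 18211 is prime, so its only divisors are 1 and 18211; sigma = 1 + 18211 = 18212; answer 18212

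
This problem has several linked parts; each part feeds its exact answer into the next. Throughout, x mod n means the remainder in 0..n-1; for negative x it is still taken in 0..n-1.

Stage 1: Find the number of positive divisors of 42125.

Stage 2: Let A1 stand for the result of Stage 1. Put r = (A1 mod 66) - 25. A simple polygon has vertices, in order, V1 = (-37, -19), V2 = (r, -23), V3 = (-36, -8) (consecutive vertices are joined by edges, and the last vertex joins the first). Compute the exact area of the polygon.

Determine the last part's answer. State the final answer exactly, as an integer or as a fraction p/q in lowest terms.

Stage 1: 42125 = 5^3 * 337; number of divisors = (3+1) * (1+1) = 8; answer 8
Stage 2: A1 = 8; r = -17; cross terms: (-37*-23 - -17*-19)=528, (-17*-8 - -36*-23)=-692, (-36*-19 - -37*-8)=388; twice the area = |224| = 224; area = 112; answer 112

112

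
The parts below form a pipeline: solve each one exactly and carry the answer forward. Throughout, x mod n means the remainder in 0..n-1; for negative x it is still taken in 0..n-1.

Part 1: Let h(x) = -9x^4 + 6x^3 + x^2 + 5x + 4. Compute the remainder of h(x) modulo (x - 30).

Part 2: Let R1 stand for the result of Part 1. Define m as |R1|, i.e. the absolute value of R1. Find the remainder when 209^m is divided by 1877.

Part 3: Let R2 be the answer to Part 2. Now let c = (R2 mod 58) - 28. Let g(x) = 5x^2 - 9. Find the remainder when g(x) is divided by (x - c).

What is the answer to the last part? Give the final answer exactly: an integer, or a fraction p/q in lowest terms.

396

Part 1: remainder = value at the root: -9*(30)^4 + 6*(30)^3 + 1*(30)^2 + 5*(30)^1 + 4 = (-7290000) + (162000) + (900) + (150) + (4) = -7126946; answer -7126946
Part 2: R1 = -7126946; m = 7126946; squarings mod 1877: 209^1=209, 209^2=510, 209^4=1074, 209^8=998, 209^16=1194, 209^32=993, 209^64=624, 209^128=837, 209^256=448, 209^512=1742, 209^1024=1332, 209^2048=459, 209^4096=457, 209^8192=502, 209^16384=486, 209^32768=1571, 209^65536=1663, 209^131072=748, 209^262144=158, 209^524288=563, 209^1048576=1633, 209^2097152=1349, 209^4194304=988; 209^7126946 = 209^2 * 209^32 * 209^128 * 209^256 * 209^512 * 209^1024 * 209^2048 * 209^4096 * 209^8192 * 209^32768 * 209^262144 * 209^524288 * 209^2097152 * 209^4194304 = 327 (mod 1877); answer 327
Part 3: R2 = 327; c = 9; remainder = value at the root: 5*(9)^2 - 9 = (405) + (-9) = 396; answer 396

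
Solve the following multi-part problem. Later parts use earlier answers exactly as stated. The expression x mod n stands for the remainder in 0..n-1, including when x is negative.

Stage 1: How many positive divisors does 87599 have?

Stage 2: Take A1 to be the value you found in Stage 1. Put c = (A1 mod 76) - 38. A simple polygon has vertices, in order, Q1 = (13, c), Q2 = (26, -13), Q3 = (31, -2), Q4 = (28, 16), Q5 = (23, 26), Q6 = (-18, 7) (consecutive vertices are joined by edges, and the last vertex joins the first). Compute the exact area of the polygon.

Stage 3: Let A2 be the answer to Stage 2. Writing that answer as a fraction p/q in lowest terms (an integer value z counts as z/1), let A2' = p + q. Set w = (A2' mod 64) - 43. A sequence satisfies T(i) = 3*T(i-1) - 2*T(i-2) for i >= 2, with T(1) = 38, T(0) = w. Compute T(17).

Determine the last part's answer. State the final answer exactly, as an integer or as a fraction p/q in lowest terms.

6815678

Stage 1: 87599 = 251 * 349; number of divisors = (1+1) * (1+1) = 4; answer 4
Stage 2: A1 = 4; c = -34; cross terms: (13*-13 - 26*-34)=715, (26*-2 - 31*-13)=351, (31*16 - 28*-2)=552, (28*26 - 23*16)=360, (23*7 - -18*26)=629, (-18*-34 - 13*7)=521; twice the area = |3128| = 3128; area = 1564; answer 1564
Stage 3: A2 = 1564; threaded value p + q = 1565; w = -14; T(2) = 3*(38) - 2*(-14) = 142; iterating: T(2)=142, T(3)=350, T(4)=766, T(5)=1598, T(6)=3262, T(7)=6590, T(8)=13246, T(9)=26558, T(10)=53182, T(11)=106430, T(12)=212926, T(13)=425918, T(14)=851902, T(15)=1703870, T(16)=3407806, T(17)=6815678; answer 6815678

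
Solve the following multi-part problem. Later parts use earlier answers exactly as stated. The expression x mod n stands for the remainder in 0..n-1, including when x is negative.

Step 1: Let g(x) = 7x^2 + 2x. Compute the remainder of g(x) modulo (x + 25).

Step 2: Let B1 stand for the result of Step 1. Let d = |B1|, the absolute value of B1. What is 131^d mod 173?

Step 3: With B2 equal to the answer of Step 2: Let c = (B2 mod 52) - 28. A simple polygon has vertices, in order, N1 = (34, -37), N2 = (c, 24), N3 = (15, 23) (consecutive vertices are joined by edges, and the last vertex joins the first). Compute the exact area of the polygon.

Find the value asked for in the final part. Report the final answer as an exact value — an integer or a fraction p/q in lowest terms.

Step 1: remainder = value at the root: 7*(-25)^2 + 2*(-25)^1 = (4375) + (-50) = 4325; answer 4325
Step 2: B1 = 4325; d = 4325; squarings mod 173: 131^1=131, 131^2=34, 131^4=118, 131^8=84, 131^16=136, 131^32=158, 131^64=52, 131^128=109, 131^256=117, 131^512=22, 131^1024=138, 131^2048=14, 131^4096=23; 131^4325 = 131^1 * 131^4 * 131^32 * 131^64 * 131^128 * 131^4096 = 94 (mod 173); answer 94
Step 3: B2 = 94; c = 14; cross terms: (34*24 - 14*-37)=1334, (14*23 - 15*24)=-38, (15*-37 - 34*23)=-1337; twice the area = |-41| = 41; area = 41/2; answer 41/2

41/2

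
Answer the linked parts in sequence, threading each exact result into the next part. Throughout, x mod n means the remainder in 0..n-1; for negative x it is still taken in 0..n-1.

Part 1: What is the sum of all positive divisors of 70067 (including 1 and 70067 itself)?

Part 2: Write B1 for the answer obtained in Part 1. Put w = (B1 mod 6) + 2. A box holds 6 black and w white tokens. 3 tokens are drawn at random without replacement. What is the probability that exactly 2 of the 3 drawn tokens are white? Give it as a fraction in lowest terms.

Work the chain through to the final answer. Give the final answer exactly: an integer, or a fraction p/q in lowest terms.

Part 1: 70067 is prime, so its only divisors are 1 and 70067; sigma = 1 + 70067 = 70068; answer 70068
Part 2: B1 = 70068; w = 2; total draws C(8,3) = 56; favorable C(2,2)*C(6,1) = 6; P = 3/28; answer 3/28

3/28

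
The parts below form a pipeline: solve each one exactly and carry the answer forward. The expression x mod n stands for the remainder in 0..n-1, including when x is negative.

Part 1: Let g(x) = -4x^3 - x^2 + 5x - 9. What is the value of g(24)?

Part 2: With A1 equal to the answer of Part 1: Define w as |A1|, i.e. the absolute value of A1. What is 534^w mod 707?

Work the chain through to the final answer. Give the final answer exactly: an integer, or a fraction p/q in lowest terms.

99

Part 1: -4*(24)^3 - 1*(24)^2 + 5*(24)^1 - 9 = (-55296) + (-576) + (120) + (-9) = -55761; answer -55761
Part 2: A1 = -55761; w = 55761; squarings mod 707: 534^1=534, 534^2=235, 534^4=79, 534^8=585, 534^16=37, 534^32=662, 534^64=611, 534^128=25, 534^256=625, 534^512=361, 534^1024=233, 534^2048=557, 534^4096=583, 534^8192=529, 534^16384=576, 534^32768=193; 534^55761 = 534^1 * 534^16 * 534^64 * 534^128 * 534^256 * 534^2048 * 534^4096 * 534^16384 * 534^32768 = 99 (mod 707); answer 99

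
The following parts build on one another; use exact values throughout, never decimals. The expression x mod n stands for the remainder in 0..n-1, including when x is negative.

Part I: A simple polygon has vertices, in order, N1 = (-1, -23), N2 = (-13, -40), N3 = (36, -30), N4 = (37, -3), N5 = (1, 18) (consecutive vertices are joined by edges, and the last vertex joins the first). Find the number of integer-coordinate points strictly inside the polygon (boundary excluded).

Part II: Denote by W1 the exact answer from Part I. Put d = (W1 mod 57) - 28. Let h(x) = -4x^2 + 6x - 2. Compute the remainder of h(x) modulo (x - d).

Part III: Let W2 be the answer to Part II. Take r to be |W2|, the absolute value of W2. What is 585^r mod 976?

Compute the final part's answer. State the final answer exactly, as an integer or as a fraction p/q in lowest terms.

81

Part I: cross terms: (-1*-40 - -13*-23)=-259, (-13*-30 - 36*-40)=1830, (36*-3 - 37*-30)=1002, (37*18 - 1*-3)=669, (1*-23 - -1*18)=-5; twice the area = |3237| = 3237; area = 3237/2; boundary points = 1 + 1 + 1 + 3 + 1 = 7; strictly interior points = area - boundary/2 + 1 = 1616; answer 1616
Part II: W1 = 1616; d = -8; remainder = value at the root: -4*(-8)^2 + 6*(-8)^1 - 2 = (-256) + (-48) + (-2) = -306; answer -306
Part III: W2 = -306; r = 306; squarings mod 976: 585^1=585, 585^2=625, 585^4=225, 585^8=849, 585^16=513, 585^32=625, 585^64=225, 585^128=849, 585^256=513; 585^306 = 585^2 * 585^16 * 585^32 * 585^256 = 81 (mod 976); answer 81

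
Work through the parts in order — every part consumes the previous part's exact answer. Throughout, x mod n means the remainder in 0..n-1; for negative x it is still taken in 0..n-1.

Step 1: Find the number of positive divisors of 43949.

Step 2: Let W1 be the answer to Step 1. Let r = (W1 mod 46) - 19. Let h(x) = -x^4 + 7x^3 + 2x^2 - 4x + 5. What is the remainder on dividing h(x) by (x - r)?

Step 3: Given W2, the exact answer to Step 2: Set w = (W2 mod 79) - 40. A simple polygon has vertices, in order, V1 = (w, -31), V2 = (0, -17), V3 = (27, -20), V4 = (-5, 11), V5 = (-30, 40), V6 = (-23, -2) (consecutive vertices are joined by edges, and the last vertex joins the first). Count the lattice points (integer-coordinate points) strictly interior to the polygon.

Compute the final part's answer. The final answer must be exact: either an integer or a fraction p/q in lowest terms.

1151

Step 1: 43949 = 71 * 619; number of divisors = (1+1) * (1+1) = 4; answer 4
Step 2: W1 = 4; r = -15; remainder = value at the root: -1*(-15)^4 + 7*(-15)^3 + 2*(-15)^2 - 4*(-15)^1 + 5 = (-50625) + (-23625) + (450) + (60) + (5) = -73735; answer -73735
Step 3: W2 = -73735; w = 11; cross terms: (11*-17 - 0*-31)=-187, (0*-20 - 27*-17)=459, (27*11 - -5*-20)=197, (-5*40 - -30*11)=130, (-30*-2 - -23*40)=980, (-23*-31 - 11*-2)=735; twice the area = |2314| = 2314; area = 1157; boundary points = 1 + 3 + 1 + 1 + 7 + 1 = 14; strictly interior points = area - boundary/2 + 1 = 1151; answer 1151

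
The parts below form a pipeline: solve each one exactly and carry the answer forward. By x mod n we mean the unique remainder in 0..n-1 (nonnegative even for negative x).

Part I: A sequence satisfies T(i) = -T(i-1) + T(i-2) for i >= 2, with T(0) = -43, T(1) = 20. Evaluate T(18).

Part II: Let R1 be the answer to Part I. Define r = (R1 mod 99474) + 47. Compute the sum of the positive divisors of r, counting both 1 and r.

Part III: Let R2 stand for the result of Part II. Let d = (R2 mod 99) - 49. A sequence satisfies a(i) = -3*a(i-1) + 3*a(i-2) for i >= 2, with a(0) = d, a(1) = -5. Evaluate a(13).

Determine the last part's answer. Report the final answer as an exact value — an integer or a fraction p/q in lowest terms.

107859195

Part I: T(2) = -1*(20) + 1*(-43) = -63; iterating: T(2)=-63, T(3)=83, T(4)=-146, T(5)=229, T(6)=-375, T(7)=604, T(8)=-979, T(9)=1583, T(10)=-2562, T(11)=4145, T(12)=-6707, T(13)=10852, T(14)=-17559, T(15)=28411, T(16)=-45970, T(17)=74381, T(18)=-120351; answer -120351
Part II: R1 = -120351; r = 78644; 78644 = 2^2 * 19661; sigma = (1 + 2 + 4) * (1 + 19661) = 7 * 19662 = 137634; answer 137634
Part III: R2 = 137634; d = -25; a(2) = -3*(-5) + 3*(-25) = -60; iterating: a(2)=-60, a(3)=165, a(4)=-675, a(5)=2520, a(6)=-9585, a(7)=36315, a(8)=-137700, a(9)=522045, a(10)=-1979235, a(11)=7503840, a(12)=-28449225, a(13)=107859195; answer 107859195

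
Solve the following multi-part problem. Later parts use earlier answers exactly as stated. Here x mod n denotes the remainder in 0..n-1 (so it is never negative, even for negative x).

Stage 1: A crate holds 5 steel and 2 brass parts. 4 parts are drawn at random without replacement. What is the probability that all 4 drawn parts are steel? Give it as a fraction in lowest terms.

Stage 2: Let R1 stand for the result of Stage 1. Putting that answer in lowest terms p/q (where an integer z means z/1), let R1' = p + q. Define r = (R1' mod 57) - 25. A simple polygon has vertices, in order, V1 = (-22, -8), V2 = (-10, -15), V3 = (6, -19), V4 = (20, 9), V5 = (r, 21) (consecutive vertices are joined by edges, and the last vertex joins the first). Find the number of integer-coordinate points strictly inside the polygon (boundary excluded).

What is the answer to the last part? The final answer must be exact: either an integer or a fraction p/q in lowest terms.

1058

Stage 1: total draws C(7,4) = 35; favorable C(5,4) = 5; P = 1/7; answer 1/7
Stage 2: R1 = 1/7; threaded value p + q = 8; r = -17; cross terms: (-22*-15 - -10*-8)=250, (-10*-19 - 6*-15)=280, (6*9 - 20*-19)=434, (20*21 - -17*9)=573, (-17*-8 - -22*21)=598; twice the area = |2135| = 2135; area = 2135/2; boundary points = 1 + 4 + 14 + 1 + 1 = 21; strictly interior points = area - boundary/2 + 1 = 1058; answer 1058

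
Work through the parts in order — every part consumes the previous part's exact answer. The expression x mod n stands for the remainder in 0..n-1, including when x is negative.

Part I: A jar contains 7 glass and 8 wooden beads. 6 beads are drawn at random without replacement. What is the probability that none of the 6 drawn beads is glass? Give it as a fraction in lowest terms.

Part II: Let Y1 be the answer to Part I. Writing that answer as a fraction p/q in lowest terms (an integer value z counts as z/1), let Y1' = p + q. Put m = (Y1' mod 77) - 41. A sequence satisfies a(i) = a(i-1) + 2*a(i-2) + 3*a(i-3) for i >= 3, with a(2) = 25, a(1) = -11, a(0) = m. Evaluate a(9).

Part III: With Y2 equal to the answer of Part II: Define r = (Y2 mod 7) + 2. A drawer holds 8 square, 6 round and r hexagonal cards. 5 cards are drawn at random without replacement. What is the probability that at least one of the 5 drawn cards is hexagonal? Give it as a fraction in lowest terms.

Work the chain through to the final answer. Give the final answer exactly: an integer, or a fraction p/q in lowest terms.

23/34

Part I: total draws C(15,6) = 5005; favorable C(8,6) = 28; P = 4/715; answer 4/715
Part II: Y1 = 4/715; threaded value p + q = 719; m = -15; a(3) = 1*(25) + 2*(-11) + 3*(-15) = -42; iterating: a(3)=-42, a(4)=-25, a(5)=-34, a(6)=-210, a(7)=-353, a(8)=-875, a(9)=-2211; answer -2211
Part III: Y2 = -2211; r = 3; total draws C(17,5) = 6188; complement C(14,5) = 2002; favorable 6188 - 2002 = 4186; P = 23/34; answer 23/34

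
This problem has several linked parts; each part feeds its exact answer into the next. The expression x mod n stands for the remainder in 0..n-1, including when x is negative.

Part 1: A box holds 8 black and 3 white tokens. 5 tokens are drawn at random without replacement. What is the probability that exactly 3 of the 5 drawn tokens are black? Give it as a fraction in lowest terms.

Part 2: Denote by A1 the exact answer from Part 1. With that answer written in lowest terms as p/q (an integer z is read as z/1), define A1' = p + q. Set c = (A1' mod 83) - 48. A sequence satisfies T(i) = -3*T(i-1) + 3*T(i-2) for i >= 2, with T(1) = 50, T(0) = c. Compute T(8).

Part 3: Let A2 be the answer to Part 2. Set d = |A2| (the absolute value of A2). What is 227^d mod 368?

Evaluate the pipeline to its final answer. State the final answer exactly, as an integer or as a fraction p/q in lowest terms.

Part 1: total draws C(11,5) = 462; favorable C(8,3)*C(3,2) = 168; P = 4/11; answer 4/11
Part 2: A1 = 4/11; threaded value p + q = 15; c = -33; T(2) = -3*(50) + 3*(-33) = -249; iterating: T(2)=-249, T(3)=897, T(4)=-3438, T(5)=13005, T(6)=-49329, T(7)=187002, T(8)=-708993; answer -708993
Part 3: A2 = -708993; d = 708993; squarings mod 368: 227^1=227, 227^2=9, 227^4=81, 227^8=305, 227^16=289, 227^32=353, 227^64=225, 227^128=209, 227^256=257, 227^512=177, 227^1024=49, 227^2048=193, 227^4096=81, 227^8192=305, 227^16384=289, 227^32768=353, 227^65536=225, 227^131072=209, 227^262144=257, 227^524288=177; 227^708993 = 227^1 * 227^128 * 227^256 * 227^4096 * 227^16384 * 227^32768 * 227^131072 * 227^524288 = 291 (mod 368); answer 291

291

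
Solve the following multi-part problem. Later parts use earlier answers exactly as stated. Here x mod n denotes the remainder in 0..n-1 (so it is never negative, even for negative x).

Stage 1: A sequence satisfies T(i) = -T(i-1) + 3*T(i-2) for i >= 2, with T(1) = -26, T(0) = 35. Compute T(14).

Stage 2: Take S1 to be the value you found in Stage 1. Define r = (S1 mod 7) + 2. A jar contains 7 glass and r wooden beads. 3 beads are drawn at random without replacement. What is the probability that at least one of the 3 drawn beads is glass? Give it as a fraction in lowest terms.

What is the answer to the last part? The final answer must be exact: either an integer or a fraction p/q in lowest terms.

Stage 1: T(2) = -1*(-26) + 3*(35) = 131; iterating: T(2)=131, T(3)=-209, T(4)=602, T(5)=-1229, T(6)=3035, T(7)=-6722, T(8)=15827, T(9)=-35993, T(10)=83474, T(11)=-191453, T(12)=441875, T(13)=-1016234, T(14)=2341859; answer 2341859
Stage 2: S1 = 2341859; r = 4; total draws C(11,3) = 165; complement C(4,3) = 4; favorable 165 - 4 = 161; P = 161/165; answer 161/165

161/165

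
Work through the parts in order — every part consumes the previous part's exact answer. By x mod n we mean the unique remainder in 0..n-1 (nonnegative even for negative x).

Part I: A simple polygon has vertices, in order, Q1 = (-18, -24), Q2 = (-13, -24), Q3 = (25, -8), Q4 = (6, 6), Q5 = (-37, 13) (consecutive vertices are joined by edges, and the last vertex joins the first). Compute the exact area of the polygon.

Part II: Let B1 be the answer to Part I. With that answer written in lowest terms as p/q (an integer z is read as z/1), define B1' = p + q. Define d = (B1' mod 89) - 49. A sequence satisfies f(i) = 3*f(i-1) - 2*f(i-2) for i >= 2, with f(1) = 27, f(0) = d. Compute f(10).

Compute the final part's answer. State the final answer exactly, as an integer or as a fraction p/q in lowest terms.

Part I: cross terms: (-18*-24 - -13*-24)=120, (-13*-8 - 25*-24)=704, (25*6 - 6*-8)=198, (6*13 - -37*6)=300, (-37*-24 - -18*13)=1122; twice the area = |2444| = 2444; area = 1222; answer 1222
Part II: B1 = 1222; threaded value p + q = 1223; d = 17; f(2) = 3*(27) - 2*(17) = 47; iterating: f(2)=47, f(3)=87, f(4)=167, f(5)=327, f(6)=647, f(7)=1287, f(8)=2567, f(9)=5127, f(10)=10247; answer 10247

10247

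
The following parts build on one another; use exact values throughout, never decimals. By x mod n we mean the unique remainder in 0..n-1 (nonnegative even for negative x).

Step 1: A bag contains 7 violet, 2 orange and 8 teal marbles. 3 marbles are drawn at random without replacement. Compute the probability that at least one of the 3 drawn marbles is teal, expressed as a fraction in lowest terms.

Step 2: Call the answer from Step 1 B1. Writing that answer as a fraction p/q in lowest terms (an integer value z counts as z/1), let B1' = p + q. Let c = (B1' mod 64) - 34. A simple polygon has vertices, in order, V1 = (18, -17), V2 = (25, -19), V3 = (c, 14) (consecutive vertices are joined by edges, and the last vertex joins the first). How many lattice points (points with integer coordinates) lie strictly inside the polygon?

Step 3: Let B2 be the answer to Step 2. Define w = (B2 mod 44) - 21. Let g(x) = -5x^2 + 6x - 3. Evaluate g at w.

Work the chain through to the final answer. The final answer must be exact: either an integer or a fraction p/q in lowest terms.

-443

Step 1: total draws C(17,3) = 680; complement C(9,3) = 84; favorable 680 - 84 = 596; P = 149/170; answer 149/170
Step 2: B1 = 149/170; threaded value p + q = 319; c = 29; cross terms: (18*-19 - 25*-17)=83, (25*14 - 29*-19)=901, (29*-17 - 18*14)=-745; twice the area = |239| = 239; area = 239/2; boundary points = 1 + 1 + 1 = 3; strictly interior points = area - boundary/2 + 1 = 119; answer 119
Step 3: B2 = 119; w = 10; -5*(10)^2 + 6*(10)^1 - 3 = (-500) + (60) + (-3) = -443; answer -443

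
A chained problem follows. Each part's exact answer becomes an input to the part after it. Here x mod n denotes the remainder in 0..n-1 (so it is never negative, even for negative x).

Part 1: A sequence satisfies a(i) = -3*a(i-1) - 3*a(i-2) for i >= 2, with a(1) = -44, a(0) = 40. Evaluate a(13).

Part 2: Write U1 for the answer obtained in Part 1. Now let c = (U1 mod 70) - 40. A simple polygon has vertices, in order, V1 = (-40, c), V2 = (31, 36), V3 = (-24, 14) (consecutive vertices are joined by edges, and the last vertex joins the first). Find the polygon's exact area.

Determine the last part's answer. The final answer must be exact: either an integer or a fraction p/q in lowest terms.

Part 1: a(2) = -3*(-44) - 3*(40) = 12; iterating: a(2)=12, a(3)=96, a(4)=-324, a(5)=684, a(6)=-1080, a(7)=1188, a(8)=-324, a(9)=-2592, a(10)=8748, a(11)=-18468, a(12)=29160, a(13)=-32076; answer -32076
Part 2: U1 = -32076; c = 14; cross terms: (-40*36 - 31*14)=-1874, (31*14 - -24*36)=1298, (-24*14 - -40*14)=224; twice the area = |-352| = 352; area = 176; answer 176

176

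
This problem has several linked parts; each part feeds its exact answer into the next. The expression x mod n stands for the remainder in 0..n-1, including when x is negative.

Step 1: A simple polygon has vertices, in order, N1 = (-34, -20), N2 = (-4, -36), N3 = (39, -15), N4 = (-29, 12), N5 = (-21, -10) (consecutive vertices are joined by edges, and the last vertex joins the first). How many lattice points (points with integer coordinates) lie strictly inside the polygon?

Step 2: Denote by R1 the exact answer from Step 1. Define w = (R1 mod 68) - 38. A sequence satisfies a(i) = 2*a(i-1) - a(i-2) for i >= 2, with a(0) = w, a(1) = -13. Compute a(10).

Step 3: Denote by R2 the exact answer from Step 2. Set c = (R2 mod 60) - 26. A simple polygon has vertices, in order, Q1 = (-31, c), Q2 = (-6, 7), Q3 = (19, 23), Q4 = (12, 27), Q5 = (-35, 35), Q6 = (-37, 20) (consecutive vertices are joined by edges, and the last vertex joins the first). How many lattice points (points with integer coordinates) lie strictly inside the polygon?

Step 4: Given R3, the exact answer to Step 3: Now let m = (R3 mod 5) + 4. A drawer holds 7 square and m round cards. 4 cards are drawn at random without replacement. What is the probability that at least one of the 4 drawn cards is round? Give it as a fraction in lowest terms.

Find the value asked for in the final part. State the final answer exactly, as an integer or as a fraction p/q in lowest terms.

136/143

Step 1: cross terms: (-34*-36 - -4*-20)=1144, (-4*-15 - 39*-36)=1464, (39*12 - -29*-15)=33, (-29*-10 - -21*12)=542, (-21*-20 - -34*-10)=80; twice the area = |3263| = 3263; area = 3263/2; boundary points = 2 + 1 + 1 + 2 + 1 = 7; strictly interior points = area - boundary/2 + 1 = 1629; answer 1629
Step 2: R1 = 1629; w = 27; a(2) = 2*(-13) - 1*(27) = -53; iterating: a(2)=-53, a(3)=-93, a(4)=-133, a(5)=-173, a(6)=-213, a(7)=-253, a(8)=-293, a(9)=-333, a(10)=-373; answer -373
Step 3: R2 = -373; c = 21; cross terms: (-31*7 - -6*21)=-91, (-6*23 - 19*7)=-271, (19*27 - 12*23)=237, (12*35 - -35*27)=1365, (-35*20 - -37*35)=595, (-37*21 - -31*20)=-157; twice the area = |1678| = 1678; area = 839; boundary points = 1 + 1 + 1 + 1 + 1 + 1 = 6; strictly interior points = area - boundary/2 + 1 = 837; answer 837
Step 4: R3 = 837; m = 6; total draws C(13,4) = 715; complement C(7,4) = 35; favorable 715 - 35 = 680; P = 136/143; answer 136/143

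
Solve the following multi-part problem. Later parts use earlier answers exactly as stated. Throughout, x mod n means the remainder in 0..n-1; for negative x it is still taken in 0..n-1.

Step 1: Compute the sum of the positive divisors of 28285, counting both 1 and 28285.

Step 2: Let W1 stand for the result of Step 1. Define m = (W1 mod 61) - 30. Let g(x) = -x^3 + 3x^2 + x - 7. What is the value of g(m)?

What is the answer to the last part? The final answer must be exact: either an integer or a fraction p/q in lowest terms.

-1

Step 1: 28285 = 5 * 5657; sigma = (1 + 5) * (1 + 5657) = 6 * 5658 = 33948; answer 33948
Step 2: W1 = 33948; m = 2; -1*(2)^3 + 3*(2)^2 + 1*(2)^1 - 7 = (-8) + (12) + (2) + (-7) = -1; answer -1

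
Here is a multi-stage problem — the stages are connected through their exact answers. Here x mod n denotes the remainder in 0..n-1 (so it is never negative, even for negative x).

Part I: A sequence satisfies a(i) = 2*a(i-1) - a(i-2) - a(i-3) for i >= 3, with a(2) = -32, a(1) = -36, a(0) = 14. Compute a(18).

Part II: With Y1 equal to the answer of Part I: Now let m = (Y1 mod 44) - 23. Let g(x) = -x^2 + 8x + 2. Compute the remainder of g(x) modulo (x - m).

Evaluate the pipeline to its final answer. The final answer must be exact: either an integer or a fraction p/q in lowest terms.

-511

Part I: a(3) = 2*(-32) - 1*(-36) - 1*(14) = -42; iterating: a(3)=-42, a(4)=-16, a(5)=42, a(6)=142, a(7)=258, a(8)=332, a(9)=264, a(10)=-62, a(11)=-720, a(12)=-1642, a(13)=-2502, a(14)=-2642, a(15)=-1140, a(16)=2864, a(17)=9510, a(18)=17296; answer 17296
Part II: Y1 = 17296; m = -19; remainder = value at the root: -1*(-19)^2 + 8*(-19)^1 + 2 = (-361) + (-152) + (2) = -511; answer -511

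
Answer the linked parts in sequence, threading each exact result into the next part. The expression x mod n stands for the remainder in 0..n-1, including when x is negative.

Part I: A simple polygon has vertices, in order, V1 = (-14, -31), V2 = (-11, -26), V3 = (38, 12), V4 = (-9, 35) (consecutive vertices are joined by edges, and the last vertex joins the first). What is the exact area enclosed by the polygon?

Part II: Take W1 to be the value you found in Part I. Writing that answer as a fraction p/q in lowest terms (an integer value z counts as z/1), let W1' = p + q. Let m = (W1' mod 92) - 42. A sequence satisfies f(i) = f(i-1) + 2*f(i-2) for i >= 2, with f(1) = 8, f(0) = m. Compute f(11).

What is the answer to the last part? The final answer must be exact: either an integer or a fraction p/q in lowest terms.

25924

Part I: cross terms: (-14*-26 - -11*-31)=23, (-11*12 - 38*-26)=856, (38*35 - -9*12)=1438, (-9*-31 - -14*35)=769; twice the area = |3086| = 3086; area = 1543; answer 1543
Part II: W1 = 1543; threaded value p + q = 1544; m = 30; f(2) = 1*(8) + 2*(30) = 68; iterating: f(2)=68, f(3)=84, f(4)=220, f(5)=388, f(6)=828, f(7)=1604, f(8)=3260, f(9)=6468, f(10)=12988, f(11)=25924; answer 25924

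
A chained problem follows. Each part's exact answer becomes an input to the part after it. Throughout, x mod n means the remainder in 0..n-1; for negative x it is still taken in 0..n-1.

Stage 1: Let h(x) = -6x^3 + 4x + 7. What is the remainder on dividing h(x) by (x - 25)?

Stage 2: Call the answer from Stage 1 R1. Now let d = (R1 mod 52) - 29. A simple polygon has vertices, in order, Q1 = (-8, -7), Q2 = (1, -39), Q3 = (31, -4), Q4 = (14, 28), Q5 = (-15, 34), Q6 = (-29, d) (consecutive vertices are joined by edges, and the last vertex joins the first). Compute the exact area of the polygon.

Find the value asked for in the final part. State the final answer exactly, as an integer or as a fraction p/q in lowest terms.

4673/2

Stage 1: remainder = value at the root: -6*(25)^3 + 4*(25)^1 + 7 = (-93750) + (100) + (7) = -93643; answer -93643
Stage 2: R1 = -93643; d = -20; cross terms: (-8*-39 - 1*-7)=319, (1*-4 - 31*-39)=1205, (31*28 - 14*-4)=924, (14*34 - -15*28)=896, (-15*-20 - -29*34)=1286, (-29*-7 - -8*-20)=43; twice the area = |4673| = 4673; area = 4673/2; answer 4673/2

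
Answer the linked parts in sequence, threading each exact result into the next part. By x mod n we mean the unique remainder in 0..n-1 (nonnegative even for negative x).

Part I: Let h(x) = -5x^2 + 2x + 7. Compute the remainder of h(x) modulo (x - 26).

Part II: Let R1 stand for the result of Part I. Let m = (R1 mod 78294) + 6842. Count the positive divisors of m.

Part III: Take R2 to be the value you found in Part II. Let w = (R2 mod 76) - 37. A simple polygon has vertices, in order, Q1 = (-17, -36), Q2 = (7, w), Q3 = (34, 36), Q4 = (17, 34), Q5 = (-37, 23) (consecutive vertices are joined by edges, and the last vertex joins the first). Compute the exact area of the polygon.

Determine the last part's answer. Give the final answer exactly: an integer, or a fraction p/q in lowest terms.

Part I: remainder = value at the root: -5*(26)^2 + 2*(26)^1 + 7 = (-3380) + (52) + (7) = -3321; answer -3321
Part II: R1 = -3321; m = 81815; 81815 = 5 * 16363; number of divisors = (1+1) * (1+1) = 4; answer 4
Part III: R2 = 4; w = -33; cross terms: (-17*-33 - 7*-36)=813, (7*36 - 34*-33)=1374, (34*34 - 17*36)=544, (17*23 - -37*34)=1649, (-37*-36 - -17*23)=1723; twice the area = |6103| = 6103; area = 6103/2; answer 6103/2

6103/2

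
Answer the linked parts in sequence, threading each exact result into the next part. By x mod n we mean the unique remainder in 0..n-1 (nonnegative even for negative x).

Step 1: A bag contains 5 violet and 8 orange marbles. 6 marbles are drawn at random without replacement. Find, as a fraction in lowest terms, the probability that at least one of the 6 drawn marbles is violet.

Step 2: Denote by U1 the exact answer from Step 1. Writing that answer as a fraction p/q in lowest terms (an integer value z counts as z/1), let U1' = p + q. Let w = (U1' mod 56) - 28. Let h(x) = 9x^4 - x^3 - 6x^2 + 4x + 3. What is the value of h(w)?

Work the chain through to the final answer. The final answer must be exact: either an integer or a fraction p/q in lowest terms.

Step 1: total draws C(13,6) = 1716; complement C(8,6) = 28; favorable 1716 - 28 = 1688; P = 422/429; answer 422/429
Step 2: U1 = 422/429; threaded value p + q = 851; w = -17; 9*(-17)^4 - 1*(-17)^3 - 6*(-17)^2 + 4*(-17)^1 + 3 = (751689) + (4913) + (-1734) + (-68) + (3) = 754803; answer 754803

754803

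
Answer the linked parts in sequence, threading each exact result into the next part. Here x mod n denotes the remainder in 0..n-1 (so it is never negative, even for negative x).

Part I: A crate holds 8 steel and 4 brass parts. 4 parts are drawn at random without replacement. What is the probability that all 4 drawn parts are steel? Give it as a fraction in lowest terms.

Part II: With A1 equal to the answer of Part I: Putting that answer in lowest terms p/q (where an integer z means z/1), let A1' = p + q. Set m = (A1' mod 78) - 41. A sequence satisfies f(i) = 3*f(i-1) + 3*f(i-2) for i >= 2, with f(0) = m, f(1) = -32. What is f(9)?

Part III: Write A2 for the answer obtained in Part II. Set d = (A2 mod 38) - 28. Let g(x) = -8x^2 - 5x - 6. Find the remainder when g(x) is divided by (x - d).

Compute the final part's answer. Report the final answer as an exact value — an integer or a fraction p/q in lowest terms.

-154

Part I: total draws C(12,4) = 495; favorable C(8,4) = 70; P = 14/99; answer 14/99
Part II: A1 = 14/99; threaded value p + q = 113; m = -6; f(2) = 3*(-32) + 3*(-6) = -114; iterating: f(2)=-114, f(3)=-438, f(4)=-1656, f(5)=-6282, f(6)=-23814, f(7)=-90288, f(8)=-342306, f(9)=-1297782; answer -1297782
Part III: A2 = -1297782; d = 4; remainder = value at the root: -8*(4)^2 - 5*(4)^1 - 6 = (-128) + (-20) + (-6) = -154; answer -154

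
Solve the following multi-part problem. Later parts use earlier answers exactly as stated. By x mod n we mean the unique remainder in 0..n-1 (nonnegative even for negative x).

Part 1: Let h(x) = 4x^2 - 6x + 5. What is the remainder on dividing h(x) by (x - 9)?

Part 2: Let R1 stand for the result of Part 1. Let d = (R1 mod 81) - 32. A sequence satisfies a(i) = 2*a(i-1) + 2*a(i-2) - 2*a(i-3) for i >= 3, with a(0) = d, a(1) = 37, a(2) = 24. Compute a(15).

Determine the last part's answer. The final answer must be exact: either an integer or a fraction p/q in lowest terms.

Part 1: remainder = value at the root: 4*(9)^2 - 6*(9)^1 + 5 = (324) + (-54) + (5) = 275; answer 275
Part 2: R1 = 275; d = 0; a(3) = 2*(24) + 2*(37) - 2*(0) = 122; iterating: a(3)=122, a(4)=218, a(5)=632, a(6)=1456, a(7)=3740, a(8)=9128, a(9)=22824, a(10)=56424, a(11)=140240, a(12)=347680, a(13)=862992, a(14)=2140864, a(15)=5312352; answer 5312352

5312352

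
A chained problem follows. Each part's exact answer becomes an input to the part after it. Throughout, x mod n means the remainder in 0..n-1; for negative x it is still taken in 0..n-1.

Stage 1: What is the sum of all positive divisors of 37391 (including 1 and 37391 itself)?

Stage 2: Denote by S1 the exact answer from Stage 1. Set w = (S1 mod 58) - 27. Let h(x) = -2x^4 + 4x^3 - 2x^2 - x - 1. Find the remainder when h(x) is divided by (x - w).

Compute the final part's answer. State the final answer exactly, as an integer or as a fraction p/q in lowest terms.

-88216

Stage 1: 37391 = 139 * 269; sigma = (1 + 139) * (1 + 269) = 140 * 270 = 37800; answer 37800
Stage 2: S1 = 37800; w = 15; remainder = value at the root: -2*(15)^4 + 4*(15)^3 - 2*(15)^2 - 1*(15)^1 - 1 = (-101250) + (13500) + (-450) + (-15) + (-1) = -88216; answer -88216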